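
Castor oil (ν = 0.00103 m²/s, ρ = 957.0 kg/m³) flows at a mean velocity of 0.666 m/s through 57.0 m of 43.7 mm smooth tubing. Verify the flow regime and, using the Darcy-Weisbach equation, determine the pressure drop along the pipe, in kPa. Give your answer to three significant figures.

Re = VD/ν = 0.666·0.04370/0.00103 = 28.3 → laminar (Re < 2300)
f = 64/Re = 2.265
h_f = f(L/D)V²/(2g) = 2.265·(57.0/0.04370)·0.666²/(2·9.81) = 66.79 m
Δp = ρg·h_f = 957.0·9.81·66.79 = 627.0 kPa

Δp ≈ 627 kPa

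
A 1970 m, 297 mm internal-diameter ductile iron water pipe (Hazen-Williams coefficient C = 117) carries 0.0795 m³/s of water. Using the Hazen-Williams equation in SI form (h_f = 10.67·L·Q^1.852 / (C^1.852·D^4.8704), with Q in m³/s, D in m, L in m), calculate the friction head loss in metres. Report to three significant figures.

h_f = 10.67·1970·0.0795^1.852 / (117^1.852·0.297^4.8704) = 10.56 m

h_f ≈ 10.6 m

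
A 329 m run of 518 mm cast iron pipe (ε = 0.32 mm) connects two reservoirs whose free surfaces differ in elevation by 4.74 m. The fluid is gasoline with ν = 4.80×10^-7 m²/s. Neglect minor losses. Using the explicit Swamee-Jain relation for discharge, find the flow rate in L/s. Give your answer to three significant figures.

Swamee-Jain (Type II): Q = -0.965·√(gD⁵h_f/L)·ln[ε/(3.7D) + √(3.17ν²L/(gD³h_f))]
√(gD⁵h_f/L) = √(9.81·0.518⁵·4.74/329) = 0.07260
ε/(3.7D) = 1.67×10^-4; √(3.17ν²L/(gD³h_f)) = 6.10×10^-6
Q = -0.965·0.07260·ln(1.731×10^-4) = 0.6069 m³/s
Check: V = 2.88 m/s, Re = 3.11×10^6, f = 0.01772, h_f = 4.76 m ≈ 4.74 m ✓

Q ≈ 607 L/s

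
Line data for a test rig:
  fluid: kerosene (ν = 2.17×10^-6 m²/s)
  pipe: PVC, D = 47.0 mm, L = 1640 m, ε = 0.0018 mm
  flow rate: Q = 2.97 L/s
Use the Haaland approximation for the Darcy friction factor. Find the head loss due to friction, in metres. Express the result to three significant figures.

V = 4Q/(πD²) = 4·0.00297/(π·0.0470²) = 1.712 m/s
Re = VD/ν = 1.712·0.0470/2.17×10^-6 = 3.71×10^4 → turbulent
ε/D = 0.0018/47.0 = 3.83×10^-5
Haaland: f = 0.02226
h_f = f(L/D)V²/(2g) = 0.02226·(1640/0.0470)·1.712²/(2·9.81) = 116.0 m

h_f ≈ 116 m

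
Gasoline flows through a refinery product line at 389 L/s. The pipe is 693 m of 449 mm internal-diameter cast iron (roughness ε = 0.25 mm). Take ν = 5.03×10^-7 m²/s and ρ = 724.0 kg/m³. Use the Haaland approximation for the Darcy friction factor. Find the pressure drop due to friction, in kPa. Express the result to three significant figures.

V = 4Q/(πD²) = 4·0.389/(π·0.449²) = 2.457 m/s
Re = VD/ν = 2.457·0.449/5.03×10^-7 = 2.19×10^6 → turbulent
ε/D = 0.25/449 = 5.57×10^-4
Haaland: f = 0.01733
h_f = f(L/D)V²/(2g) = 0.01733·(693/0.449)·2.457²/(2·9.81) = 8.230 m
Δp = ρg·h_f = 724.0·9.81·8.230 = 58.45 kPa

Δp ≈ 58.5 kPa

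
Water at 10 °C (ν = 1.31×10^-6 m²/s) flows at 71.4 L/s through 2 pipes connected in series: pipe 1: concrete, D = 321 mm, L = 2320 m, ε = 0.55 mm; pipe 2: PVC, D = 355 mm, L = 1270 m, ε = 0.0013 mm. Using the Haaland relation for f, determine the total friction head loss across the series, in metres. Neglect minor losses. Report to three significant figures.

Pipe 1: V = 0.8823 m/s, Re = 2.16×10^5, ε/D = 0.00171, f = 0.02334, h_1 = f(L/D)V²/2g = 6.692 m
Pipe 2: V = 0.7214 m/s, Re = 1.95×10^5, ε/D = 3.66×10^-6, f = 0.01559, h_2 = f(L/D)V²/2g = 1.479 m
Series → Q common, losses add: H = Σh = 8.171 m

H ≈ 8.17 m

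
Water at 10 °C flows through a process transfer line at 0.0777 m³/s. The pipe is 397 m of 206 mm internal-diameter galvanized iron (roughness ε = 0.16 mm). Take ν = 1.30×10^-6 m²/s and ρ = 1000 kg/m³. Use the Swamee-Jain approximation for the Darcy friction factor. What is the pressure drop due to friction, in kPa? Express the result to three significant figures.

Δp ≈ 102 kPa

V = 4Q/(πD²) = 4·0.0777/(π·0.206²) = 2.331 m/s
Re = VD/ν = 2.331·0.206/1.30×10^-6 = 3.69×10^5 → turbulent
ε/D = 0.16/206 = 7.77×10^-4
Swamee-Jain: f = 0.01956
h_f = f(L/D)V²/(2g) = 0.01956·(397/0.206)·2.331²/(2·9.81) = 10.44 m
Δp = ρg·h_f = 1000·9.81·10.44 = 102.4 kPa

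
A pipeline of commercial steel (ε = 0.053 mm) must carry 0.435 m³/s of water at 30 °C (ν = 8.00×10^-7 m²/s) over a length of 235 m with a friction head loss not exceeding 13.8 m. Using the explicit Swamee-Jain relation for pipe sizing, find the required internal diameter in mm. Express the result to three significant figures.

Swamee-Jain (Type III): D = 0.66·[ε^1.25·(LQ²/(gh_f))^4.75 + ν·Q^9.4·(L/(gh_f))^5.2]^0.04
LQ²/(gh_f) = 0.3285; L/(gh_f) = 1.736
Term 1 = ε^1.25·(…)^4.75 = 2.28×10^-8; Term 2 = ν·Q^9.4·(…)^5.2 = 5.63×10^-9
D = 0.66·(2.28×10^-8 + 5.63×10^-9)^0.04 = 0.3294 m = 329 mm
Check: V = 5.10 m/s, Re = 2.10×10^6, f = 0.01379, h_f = 13.1 m ≈ 13.8 m ✓

D ≈ 329 mm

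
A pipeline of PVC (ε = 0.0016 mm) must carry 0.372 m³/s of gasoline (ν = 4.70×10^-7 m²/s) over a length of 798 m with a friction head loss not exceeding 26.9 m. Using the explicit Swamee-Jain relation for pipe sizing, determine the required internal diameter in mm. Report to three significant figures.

Swamee-Jain (Type III): D = 0.66·[ε^1.25·(LQ²/(gh_f))^4.75 + ν·Q^9.4·(L/(gh_f))^5.2]^0.04
LQ²/(gh_f) = 0.4185; L/(gh_f) = 3.024
Term 1 = ε^1.25·(…)^4.75 = 9.08×10^-10; Term 2 = ν·Q^9.4·(…)^5.2 = 1.36×10^-8
D = 0.66·(9.08×10^-10 + 1.36×10^-8)^0.04 = 0.3207 m = 321 mm
Check: V = 4.61 m/s, Re = 3.14×10^6, f = 0.009912, h_f = 26.7 m ≈ 26.9 m ✓

D ≈ 321 mm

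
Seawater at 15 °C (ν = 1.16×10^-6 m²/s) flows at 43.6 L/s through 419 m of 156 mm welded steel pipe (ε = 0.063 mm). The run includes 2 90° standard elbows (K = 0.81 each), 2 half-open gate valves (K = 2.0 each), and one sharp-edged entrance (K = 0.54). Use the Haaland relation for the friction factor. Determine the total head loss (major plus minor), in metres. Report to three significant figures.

H_L ≈ 14.1 m

V = 4Q/(πD²) = 2.281 m/s; V²/2g = 0.2652 m
Re = 3.07×10^5, ε/D = 4.04×10^-4 → f = 0.01746 (Haaland)
Major: h_f = f(L/D)·V²/2g = 0.01746·2686·0.2652 = 12.44 m
Minor: ΣK = 6.16; h_m = ΣK·V²/2g = 1.634 m
Total H_L = 12.44 + 1.634 = 14.07 m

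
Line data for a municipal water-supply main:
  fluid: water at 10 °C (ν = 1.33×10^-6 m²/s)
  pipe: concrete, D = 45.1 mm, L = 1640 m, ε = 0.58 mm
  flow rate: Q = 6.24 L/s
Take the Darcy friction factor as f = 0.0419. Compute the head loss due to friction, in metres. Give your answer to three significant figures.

h_f ≈ 1180 m

V = 4Q/(πD²) = 4·0.00624/(π·0.0451²) = 3.906 m/s
h_f = f(L/D)V²/(2g) = 0.04190·(1640/0.0451)·3.906²/(2·9.81) = 1185 m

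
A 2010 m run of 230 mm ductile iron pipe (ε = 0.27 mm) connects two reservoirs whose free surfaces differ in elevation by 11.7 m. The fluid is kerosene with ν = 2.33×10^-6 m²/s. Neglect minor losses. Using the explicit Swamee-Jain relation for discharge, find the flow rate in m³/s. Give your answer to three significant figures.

Q ≈ 0.0448 m³/s

Swamee-Jain (Type II): Q = -0.965·√(gD⁵h_f/L)·ln[ε/(3.7D) + √(3.17ν²L/(gD³h_f))]
√(gD⁵h_f/L) = √(9.81·0.230⁵·11.7/2010) = 0.006062
ε/(3.7D) = 3.17×10^-4; √(3.17ν²L/(gD³h_f)) = 1.57×10^-4
Q = -0.965·0.006062·ln(4.747×10^-4) = 0.04477 m³/s
Check: V = 1.08 m/s, Re = 1.06×10^5, f = 0.02281, h_f = 11.8 m ≈ 11.7 m ✓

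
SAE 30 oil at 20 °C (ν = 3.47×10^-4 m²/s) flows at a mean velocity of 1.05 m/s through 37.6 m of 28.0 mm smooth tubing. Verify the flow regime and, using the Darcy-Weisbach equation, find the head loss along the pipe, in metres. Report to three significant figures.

Re = VD/ν = 1.05·0.02800/3.47×10^-4 = 84.7 → laminar (Re < 2300)
f = 64/Re = 0.7554
h_f = f(L/D)V²/(2g) = 0.7554·(37.6/0.02800)·1.05²/(2·9.81) = 57.00 m

h_f ≈ 57.0 m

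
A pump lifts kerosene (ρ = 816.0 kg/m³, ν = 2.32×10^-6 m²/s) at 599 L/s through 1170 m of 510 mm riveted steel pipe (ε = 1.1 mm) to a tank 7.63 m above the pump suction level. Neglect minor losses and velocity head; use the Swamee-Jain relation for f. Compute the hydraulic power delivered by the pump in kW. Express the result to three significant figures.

V = 4Q/(πD²) = 2.932 m/s; Re = 6.45×10^5; ε/D = 0.00216; f = 0.02427
h_f = f(L/D)V²/2g = 24.39 m
Total head H = z + h_f = 7.63 + 24.39 = 32.02 m
P_hyd = ρgQH = 816.0·9.81·0.599·32.02 = 153.6 kW

P_hyd ≈ 154 kW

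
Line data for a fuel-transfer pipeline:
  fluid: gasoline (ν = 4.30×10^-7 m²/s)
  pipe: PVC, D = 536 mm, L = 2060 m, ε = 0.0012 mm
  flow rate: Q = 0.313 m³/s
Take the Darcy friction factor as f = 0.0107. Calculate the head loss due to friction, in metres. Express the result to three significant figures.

h_f ≈ 4.03 m

V = 4Q/(πD²) = 4·0.313/(π·0.536²) = 1.387 m/s
h_f = f(L/D)V²/(2g) = 0.01070·(2060/0.536)·1.387²/(2·9.81) = 4.033 m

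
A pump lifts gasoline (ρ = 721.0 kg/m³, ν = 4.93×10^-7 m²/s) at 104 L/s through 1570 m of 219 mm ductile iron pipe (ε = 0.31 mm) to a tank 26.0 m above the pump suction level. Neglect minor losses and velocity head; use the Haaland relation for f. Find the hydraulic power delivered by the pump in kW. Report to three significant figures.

V = 4Q/(πD²) = 2.761 m/s; Re = 1.23×10^6; ε/D = 0.00142; f = 0.02162
h_f = f(L/D)V²/2g = 60.22 m
Total head H = z + h_f = 26.0 + 60.22 = 86.22 m
P_hyd = ρgQH = 721.0·9.81·0.104·86.22 = 63.42 kW

P_hyd ≈ 63.4 kW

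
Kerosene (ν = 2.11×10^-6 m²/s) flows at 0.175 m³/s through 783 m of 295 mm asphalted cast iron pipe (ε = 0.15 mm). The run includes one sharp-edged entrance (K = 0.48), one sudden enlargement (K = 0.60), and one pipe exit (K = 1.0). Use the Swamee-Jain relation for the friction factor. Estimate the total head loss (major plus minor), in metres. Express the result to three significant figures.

H_L ≈ 16.8 m

V = 4Q/(πD²) = 2.560 m/s; V²/2g = 0.3341 m
Re = 3.58×10^5, ε/D = 5.08×10^-4 → f = 0.01816 (Swamee-Jain)
Major: h_f = f(L/D)·V²/2g = 0.01816·2654·0.3341 = 16.11 m
Minor: ΣK = 2.08; h_m = ΣK·V²/2g = 0.6950 m
Total H_L = 16.11 + 0.6950 = 16.80 m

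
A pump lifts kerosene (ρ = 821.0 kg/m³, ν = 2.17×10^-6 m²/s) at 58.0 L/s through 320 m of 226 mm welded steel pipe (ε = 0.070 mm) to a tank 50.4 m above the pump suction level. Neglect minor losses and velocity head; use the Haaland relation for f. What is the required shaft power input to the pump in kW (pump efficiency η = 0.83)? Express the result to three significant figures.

P_shaft ≈ 29.9 kW

V = 4Q/(πD²) = 1.446 m/s; Re = 1.51×10^5; ε/D = 3.10×10^-4; f = 0.01817
h_f = f(L/D)V²/2g = 2.741 m
Total head H = z + h_f = 50.4 + 2.741 = 53.14 m
P_hyd = ρgQH = 821.0·9.81·0.0580·53.14 = 24.82 kW
P_shaft = P_hyd/η = 24.82/0.83 = 29.91 kW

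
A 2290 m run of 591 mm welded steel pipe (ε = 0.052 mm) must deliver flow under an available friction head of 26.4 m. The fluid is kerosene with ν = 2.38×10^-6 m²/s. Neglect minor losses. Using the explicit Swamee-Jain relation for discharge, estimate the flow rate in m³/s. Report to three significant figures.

Swamee-Jain (Type II): Q = -0.965·√(gD⁵h_f/L)·ln[ε/(3.7D) + √(3.17ν²L/(gD³h_f))]
√(gD⁵h_f/L) = √(9.81·0.591⁵·26.4/2290) = 0.09030
ε/(3.7D) = 2.38×10^-5; √(3.17ν²L/(gD³h_f)) = 2.77×10^-5
Q = -0.965·0.09030·ln(5.151×10^-5) = 0.8604 m³/s
Check: V = 3.14 m/s, Re = 7.79×10^5, f = 0.01364, h_f = 26.5 m ≈ 26.4 m ✓

Q ≈ 0.860 m³/s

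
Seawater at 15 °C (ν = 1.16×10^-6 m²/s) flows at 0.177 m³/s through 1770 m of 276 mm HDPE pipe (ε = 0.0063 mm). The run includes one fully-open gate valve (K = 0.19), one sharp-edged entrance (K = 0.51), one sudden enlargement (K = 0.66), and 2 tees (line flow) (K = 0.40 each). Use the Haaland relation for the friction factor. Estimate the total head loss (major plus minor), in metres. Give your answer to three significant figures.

V = 4Q/(πD²) = 2.958 m/s; V²/2g = 0.4461 m
Re = 7.04×10^5, ε/D = 2.28×10^-5 → f = 0.01264 (Haaland)
Major: h_f = f(L/D)·V²/2g = 0.01264·6413·0.4461 = 36.17 m
Minor: ΣK = 2.16; h_m = ΣK·V²/2g = 0.9636 m
Total H_L = 36.17 + 0.9636 = 37.13 m

H_L ≈ 37.1 m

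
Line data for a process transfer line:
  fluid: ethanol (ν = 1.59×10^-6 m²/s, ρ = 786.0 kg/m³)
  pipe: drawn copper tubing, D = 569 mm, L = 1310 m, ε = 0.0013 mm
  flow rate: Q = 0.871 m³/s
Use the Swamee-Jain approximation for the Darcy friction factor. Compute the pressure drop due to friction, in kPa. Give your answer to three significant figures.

Δp ≈ 120 kPa

V = 4Q/(πD²) = 4·0.871/(π·0.569²) = 3.425 m/s
Re = VD/ν = 3.425·0.569/1.59×10^-6 = 1.23×10^6 → turbulent
ε/D = 0.0013/569 = 2.28×10^-6
Swamee-Jain: f = 0.01128
h_f = f(L/D)V²/(2g) = 0.01128·(1310/0.569)·3.425²/(2·9.81) = 15.54 m
Δp = ρg·h_f = 786.0·9.81·15.54 = 119.8 kPa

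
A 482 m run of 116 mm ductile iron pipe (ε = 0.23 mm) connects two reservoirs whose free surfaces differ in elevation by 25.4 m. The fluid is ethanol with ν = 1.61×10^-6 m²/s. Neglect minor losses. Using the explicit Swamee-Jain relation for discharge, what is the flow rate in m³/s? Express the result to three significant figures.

Swamee-Jain (Type II): Q = -0.965·√(gD⁵h_f/L)·ln[ε/(3.7D) + √(3.17ν²L/(gD³h_f))]
√(gD⁵h_f/L) = √(9.81·0.116⁵·25.4/482) = 0.003295
ε/(3.7D) = 5.36×10^-4; √(3.17ν²L/(gD³h_f)) = 1.01×10^-4
Q = -0.965·0.003295·ln(6.368×10^-4) = 0.02340 m³/s
Check: V = 2.21 m/s, Re = 1.60×10^5, f = 0.02466, h_f = 25.6 m ≈ 25.4 m ✓

Q ≈ 0.0234 m³/s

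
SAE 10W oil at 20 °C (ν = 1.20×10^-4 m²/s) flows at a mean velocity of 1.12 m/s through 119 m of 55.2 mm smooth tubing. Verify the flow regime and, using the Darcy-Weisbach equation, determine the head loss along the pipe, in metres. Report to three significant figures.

Re = VD/ν = 1.12·0.05520/1.20×10^-4 = 515 → laminar (Re < 2300)
f = 64/Re = 0.1242
h_f = f(L/D)V²/(2g) = 0.1242·(119/0.05520)·1.12²/(2·9.81) = 17.12 m

h_f ≈ 17.1 m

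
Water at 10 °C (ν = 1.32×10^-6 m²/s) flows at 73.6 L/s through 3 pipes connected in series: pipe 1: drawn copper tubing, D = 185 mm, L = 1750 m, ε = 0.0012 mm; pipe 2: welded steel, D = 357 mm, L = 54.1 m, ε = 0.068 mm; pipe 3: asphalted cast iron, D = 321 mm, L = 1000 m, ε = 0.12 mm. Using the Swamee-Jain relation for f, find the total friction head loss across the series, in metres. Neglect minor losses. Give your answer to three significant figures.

H ≈ 52.4 m

Pipe 1: V = 2.738 m/s, Re = 3.84×10^5, ε/D = 6.49×10^-6, f = 0.01382, h_1 = f(L/D)V²/2g = 49.96 m
Pipe 2: V = 0.7353 m/s, Re = 1.99×10^5, ε/D = 1.90×10^-4, f = 0.01708, h_2 = f(L/D)V²/2g = 0.07131 m
Pipe 3: V = 0.9094 m/s, Re = 2.21×10^5, ε/D = 3.74×10^-4, f = 0.01805, h_3 = f(L/D)V²/2g = 2.371 m
Series → Q common, losses add: H = Σh = 52.40 m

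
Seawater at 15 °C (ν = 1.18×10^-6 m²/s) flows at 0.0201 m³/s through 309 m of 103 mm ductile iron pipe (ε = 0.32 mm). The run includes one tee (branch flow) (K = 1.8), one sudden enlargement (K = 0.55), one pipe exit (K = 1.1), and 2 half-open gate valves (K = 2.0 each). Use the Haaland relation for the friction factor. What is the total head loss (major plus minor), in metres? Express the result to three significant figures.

H_L ≈ 26.3 m

V = 4Q/(πD²) = 2.412 m/s; V²/2g = 0.2966 m
Re = 2.11×10^5, ε/D = 0.00311 → f = 0.02704 (Haaland)
Major: h_f = f(L/D)·V²/2g = 0.02704·3000·0.2966 = 24.06 m
Minor: ΣK = 7.45; h_m = ΣK·V²/2g = 2.210 m
Total H_L = 24.06 + 2.210 = 26.27 m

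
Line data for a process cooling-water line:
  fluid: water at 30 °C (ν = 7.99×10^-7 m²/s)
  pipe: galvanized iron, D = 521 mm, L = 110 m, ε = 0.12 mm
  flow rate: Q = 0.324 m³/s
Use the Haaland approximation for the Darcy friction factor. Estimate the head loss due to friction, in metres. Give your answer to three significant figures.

h_f ≈ 0.371 m

V = 4Q/(πD²) = 4·0.324/(π·0.521²) = 1.520 m/s
Re = VD/ν = 1.520·0.521/7.99×10^-7 = 9.91×10^5 → turbulent
ε/D = 0.12/521 = 2.30×10^-4
Haaland: f = 0.01493
h_f = f(L/D)V²/(2g) = 0.01493·(110/0.521)·1.520²/(2·9.81) = 0.3711 m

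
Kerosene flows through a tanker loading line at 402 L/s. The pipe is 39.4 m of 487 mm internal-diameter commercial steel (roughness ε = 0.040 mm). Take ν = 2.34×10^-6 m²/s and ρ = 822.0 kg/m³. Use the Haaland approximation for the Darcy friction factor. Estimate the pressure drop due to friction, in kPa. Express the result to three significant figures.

V = 4Q/(πD²) = 4·0.402/(π·0.487²) = 2.158 m/s
Re = VD/ν = 2.158·0.487/2.34×10^-6 = 4.49×10^5 → turbulent
ε/D = 0.040/487 = 8.21×10^-5
Haaland: f = 0.01425
h_f = f(L/D)V²/(2g) = 0.01425·(39.4/0.487)·2.158²/(2·9.81) = 0.2737 m
Δp = ρg·h_f = 822.0·9.81·0.2737 = 2.207 kPa

Δp ≈ 2.21 kPa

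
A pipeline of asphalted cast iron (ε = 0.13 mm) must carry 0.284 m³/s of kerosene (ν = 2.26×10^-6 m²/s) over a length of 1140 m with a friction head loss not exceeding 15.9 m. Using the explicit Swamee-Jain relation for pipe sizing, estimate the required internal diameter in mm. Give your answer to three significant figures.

D ≈ 387 mm

Swamee-Jain (Type III): D = 0.66·[ε^1.25·(LQ²/(gh_f))^4.75 + ν·Q^9.4·(L/(gh_f))^5.2]^0.04
LQ²/(gh_f) = 0.5895; L/(gh_f) = 7.309
Term 1 = ε^1.25·(…)^4.75 = 1.13×10^-6; Term 2 = ν·Q^9.4·(…)^5.2 = 5.10×10^-7
D = 0.66·(1.13×10^-6 + 5.10×10^-7)^0.04 = 0.3874 m = 387 mm
Check: V = 2.41 m/s, Re = 4.13×10^5, f = 0.01687, h_f = 14.7 m ≈ 15.9 m ✓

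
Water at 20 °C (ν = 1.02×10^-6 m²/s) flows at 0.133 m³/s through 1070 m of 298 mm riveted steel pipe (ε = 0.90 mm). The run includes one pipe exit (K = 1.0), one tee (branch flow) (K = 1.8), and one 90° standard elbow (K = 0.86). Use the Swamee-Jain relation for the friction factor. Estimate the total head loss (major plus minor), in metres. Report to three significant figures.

V = 4Q/(πD²) = 1.907 m/s; V²/2g = 0.1853 m
Re = 5.57×10^5, ε/D = 0.00302 → f = 0.02656 (Swamee-Jain)
Major: h_f = f(L/D)·V²/2g = 0.02656·3591·0.1853 = 17.67 m
Minor: ΣK = 3.66; h_m = ΣK·V²/2g = 0.6783 m
Total H_L = 17.67 + 0.6783 = 18.35 m

H_L ≈ 18.4 m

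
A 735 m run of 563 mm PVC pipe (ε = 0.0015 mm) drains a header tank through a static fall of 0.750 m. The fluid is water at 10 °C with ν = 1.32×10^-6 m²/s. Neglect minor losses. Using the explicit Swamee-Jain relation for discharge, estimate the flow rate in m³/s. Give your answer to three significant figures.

Swamee-Jain (Type II): Q = -0.965·√(gD⁵h_f/L)·ln[ε/(3.7D) + √(3.17ν²L/(gD³h_f))]
√(gD⁵h_f/L) = √(9.81·0.563⁵·0.750/735) = 0.02380
ε/(3.7D) = 7.20×10^-7; √(3.17ν²L/(gD³h_f)) = 5.56×10^-5
Q = -0.965·0.02380·ln(5.633×10^-5) = 0.2247 m³/s
Check: V = 0.902 m/s, Re = 3.85×10^5, f = 0.01376, h_f = 0.746 m ≈ 0.750 m ✓

Q ≈ 0.225 m³/s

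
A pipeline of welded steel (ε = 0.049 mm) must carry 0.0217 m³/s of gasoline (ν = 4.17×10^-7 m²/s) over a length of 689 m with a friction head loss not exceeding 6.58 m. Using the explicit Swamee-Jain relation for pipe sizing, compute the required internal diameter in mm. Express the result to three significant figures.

Swamee-Jain (Type III): D = 0.66·[ε^1.25·(LQ²/(gh_f))^4.75 + ν·Q^9.4·(L/(gh_f))^5.2]^0.04
LQ²/(gh_f) = 0.005026; L/(gh_f) = 10.67
Term 1 = ε^1.25·(…)^4.75 = 4.94×10^-17; Term 2 = ν·Q^9.4·(…)^5.2 = 2.14×10^-17
D = 0.66·(4.94×10^-17 + 2.14×10^-17)^0.04 = 0.1491 m = 149 mm
Check: V = 1.24 m/s, Re = 4.44×10^5, f = 0.01673, h_f = 6.08 m ≈ 6.58 m ✓

D ≈ 149 mm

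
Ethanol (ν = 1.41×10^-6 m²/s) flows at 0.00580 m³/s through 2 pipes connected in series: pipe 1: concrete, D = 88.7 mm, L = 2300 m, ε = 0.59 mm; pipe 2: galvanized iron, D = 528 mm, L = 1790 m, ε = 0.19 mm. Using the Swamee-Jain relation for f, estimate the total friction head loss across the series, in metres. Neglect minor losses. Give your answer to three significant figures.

Pipe 1: V = 0.9386 m/s, Re = 5.90×10^4, ε/D = 0.00665, f = 0.03481, h_1 = f(L/D)V²/2g = 40.53 m
Pipe 2: V = 0.02649 m/s, Re = 9920, ε/D = 3.60×10^-4, f = 0.03167, h_2 = f(L/D)V²/2g = 0.003839 m
Series → Q common, losses add: H = Σh = 40.53 m

H ≈ 40.5 m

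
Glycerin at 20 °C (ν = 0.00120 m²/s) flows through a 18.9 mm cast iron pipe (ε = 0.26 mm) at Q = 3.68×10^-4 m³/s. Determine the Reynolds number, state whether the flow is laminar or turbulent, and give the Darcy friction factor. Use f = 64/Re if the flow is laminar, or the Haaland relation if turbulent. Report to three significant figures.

Re ≈ 20.7; laminar; f = 64/Re ≈ 3.10

V = 4Q/(πD²) = 1.312 m/s
Re = VD/ν = 1.312·0.0189/0.00120 = 20.7
Re < 2300 → laminar → f = 64/Re = 3.098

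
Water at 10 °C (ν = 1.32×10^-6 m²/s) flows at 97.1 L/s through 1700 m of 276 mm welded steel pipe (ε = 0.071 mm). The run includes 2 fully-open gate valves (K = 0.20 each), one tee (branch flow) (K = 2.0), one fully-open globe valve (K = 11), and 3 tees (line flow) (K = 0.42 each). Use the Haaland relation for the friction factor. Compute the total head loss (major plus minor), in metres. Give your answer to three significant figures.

V = 4Q/(πD²) = 1.623 m/s; V²/2g = 0.1343 m
Re = 3.39×10^5, ε/D = 2.57×10^-4 → f = 0.01630 (Haaland)
Major: h_f = f(L/D)·V²/2g = 0.01630·6159·0.1343 = 13.48 m
Minor: ΣK = 14.7; h_m = ΣK·V²/2g = 1.968 m
Total H_L = 13.48 + 1.968 = 15.45 m

H_L ≈ 15.5 m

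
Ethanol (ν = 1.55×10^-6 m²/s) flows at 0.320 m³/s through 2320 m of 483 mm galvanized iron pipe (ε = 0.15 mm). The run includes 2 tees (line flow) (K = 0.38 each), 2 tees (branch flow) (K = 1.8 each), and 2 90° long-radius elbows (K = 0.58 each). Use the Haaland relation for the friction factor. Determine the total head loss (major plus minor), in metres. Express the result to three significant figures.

H_L ≈ 12.9 m

V = 4Q/(πD²) = 1.746 m/s; V²/2g = 0.1555 m
Re = 5.44×10^5, ε/D = 3.11×10^-4 → f = 0.01616 (Haaland)
Major: h_f = f(L/D)·V²/2g = 0.01616·4803·0.1555 = 12.06 m
Minor: ΣK = 5.52; h_m = ΣK·V²/2g = 0.8582 m
Total H_L = 12.06 + 0.8582 = 12.92 m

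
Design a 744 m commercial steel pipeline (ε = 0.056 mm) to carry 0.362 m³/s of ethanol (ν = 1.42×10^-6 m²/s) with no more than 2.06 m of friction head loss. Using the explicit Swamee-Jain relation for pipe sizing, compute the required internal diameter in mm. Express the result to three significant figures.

Swamee-Jain (Type III): D = 0.66·[ε^1.25·(LQ²/(gh_f))^4.75 + ν·Q^9.4·(L/(gh_f))^5.2]^0.04
LQ²/(gh_f) = 4.825; L/(gh_f) = 36.82
Term 1 = ε^1.25·(…)^4.75 = 0.00854; Term 2 = ν·Q^9.4·(…)^5.2 = 0.0140
D = 0.66·(0.00854 + 0.0140)^0.04 = 0.5672 m = 567 mm
Check: V = 1.43 m/s, Re = 5.72×10^5, f = 0.01423, h_f = 1.95 m ≈ 2.06 m ✓

D ≈ 567 mm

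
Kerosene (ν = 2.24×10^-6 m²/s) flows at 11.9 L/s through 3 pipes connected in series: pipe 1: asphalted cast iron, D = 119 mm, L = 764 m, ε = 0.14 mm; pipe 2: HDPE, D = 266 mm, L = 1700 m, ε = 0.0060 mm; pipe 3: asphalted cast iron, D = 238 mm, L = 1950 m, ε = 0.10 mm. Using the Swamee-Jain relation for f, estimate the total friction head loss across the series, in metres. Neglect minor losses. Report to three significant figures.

Pipe 1: V = 1.070 m/s, Re = 5.68×10^4, ε/D = 0.00118, f = 0.02430, h_1 = f(L/D)V²/2g = 9.101 m
Pipe 2: V = 0.2141 m/s, Re = 2.54×10^4, ε/D = 2.26×10^-5, f = 0.02439, h_2 = f(L/D)V²/2g = 0.3643 m
Pipe 3: V = 0.2675 m/s, Re = 2.84×10^4, ε/D = 4.20×10^-4, f = 0.02488, h_3 = f(L/D)V²/2g = 0.7435 m
Series → Q common, losses add: H = Σh = 10.21 m

H ≈ 10.2 m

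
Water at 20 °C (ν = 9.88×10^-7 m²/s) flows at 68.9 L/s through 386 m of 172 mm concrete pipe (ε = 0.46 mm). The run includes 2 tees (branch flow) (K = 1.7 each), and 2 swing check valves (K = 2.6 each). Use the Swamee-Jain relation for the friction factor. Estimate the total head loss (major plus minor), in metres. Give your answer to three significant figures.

V = 4Q/(πD²) = 2.965 m/s; V²/2g = 0.4482 m
Re = 5.16×10^5, ε/D = 0.00267 → f = 0.02574 (Swamee-Jain)
Major: h_f = f(L/D)·V²/2g = 0.02574·2244·0.4482 = 25.88 m
Minor: ΣK = 8.60; h_m = ΣK·V²/2g = 3.854 m
Total H_L = 25.88 + 3.854 = 29.74 m

H_L ≈ 29.7 m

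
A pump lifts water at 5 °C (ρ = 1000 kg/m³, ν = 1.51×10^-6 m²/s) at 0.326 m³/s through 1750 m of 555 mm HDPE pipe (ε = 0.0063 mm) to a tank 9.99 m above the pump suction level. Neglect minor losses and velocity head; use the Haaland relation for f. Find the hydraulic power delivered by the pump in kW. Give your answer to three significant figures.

V = 4Q/(πD²) = 1.348 m/s; Re = 4.95×10^5; ε/D = 1.14×10^-5; f = 0.01321
h_f = f(L/D)V²/2g = 3.856 m
Total head H = z + h_f = 9.99 + 3.856 = 13.85 m
P_hyd = ρgQH = 1000·9.81·0.326·13.85 = 44.28 kW

P_hyd ≈ 44.3 kW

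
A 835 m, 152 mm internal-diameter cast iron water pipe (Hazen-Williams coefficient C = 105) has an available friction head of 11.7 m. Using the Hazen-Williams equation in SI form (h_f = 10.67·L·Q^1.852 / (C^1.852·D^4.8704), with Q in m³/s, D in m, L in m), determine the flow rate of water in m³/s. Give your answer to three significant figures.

Rearranging: Q = [h_f·C^1.852·D^4.8704 / (10.67·L)]^(1/1.852)
Q = [11.7·105^1.852·0.152^4.8704 / (10.67·835)]^0.540 = 0.02059 m³/s

Q ≈ 0.0206 m³/s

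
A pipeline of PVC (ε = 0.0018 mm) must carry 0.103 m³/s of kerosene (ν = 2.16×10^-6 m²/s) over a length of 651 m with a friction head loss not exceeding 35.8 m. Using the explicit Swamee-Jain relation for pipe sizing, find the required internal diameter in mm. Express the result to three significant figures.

Swamee-Jain (Type III): D = 0.66·[ε^1.25·(LQ²/(gh_f))^4.75 + ν·Q^9.4·(L/(gh_f))^5.2]^0.04
LQ²/(gh_f) = 0.01967; L/(gh_f) = 1.854
Term 1 = ε^1.25·(…)^4.75 = 5.18×10^-16; Term 2 = ν·Q^9.4·(…)^5.2 = 2.81×10^-14
D = 0.66·(5.18×10^-16 + 2.81×10^-14)^0.04 = 0.1896 m = 190 mm
Check: V = 3.65 m/s, Re = 3.20×10^5, f = 0.01432, h_f = 33.4 m ≈ 35.8 m ✓

D ≈ 190 mm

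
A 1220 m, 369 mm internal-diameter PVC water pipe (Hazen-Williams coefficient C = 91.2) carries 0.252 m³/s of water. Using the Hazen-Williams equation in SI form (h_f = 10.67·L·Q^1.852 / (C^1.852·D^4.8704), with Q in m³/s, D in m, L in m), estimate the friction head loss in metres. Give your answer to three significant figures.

h_f ≈ 30.5 m

h_f = 10.67·1220·0.252^1.852 / (91.2^1.852·0.369^4.8704) = 30.53 m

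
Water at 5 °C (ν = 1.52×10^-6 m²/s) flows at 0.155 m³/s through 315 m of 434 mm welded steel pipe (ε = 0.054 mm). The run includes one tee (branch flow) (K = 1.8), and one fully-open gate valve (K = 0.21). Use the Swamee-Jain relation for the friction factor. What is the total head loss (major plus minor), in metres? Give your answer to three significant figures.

V = 4Q/(πD²) = 1.048 m/s; V²/2g = 0.05595 m
Re = 2.99×10^5, ε/D = 1.24×10^-4 → f = 0.01567 (Swamee-Jain)
Major: h_f = f(L/D)·V²/2g = 0.01567·725.8·0.05595 = 0.6364 m
Minor: ΣK = 2.01; h_m = ΣK·V²/2g = 0.1125 m
Total H_L = 0.6364 + 0.1125 = 0.7488 m

H_L ≈ 0.749 m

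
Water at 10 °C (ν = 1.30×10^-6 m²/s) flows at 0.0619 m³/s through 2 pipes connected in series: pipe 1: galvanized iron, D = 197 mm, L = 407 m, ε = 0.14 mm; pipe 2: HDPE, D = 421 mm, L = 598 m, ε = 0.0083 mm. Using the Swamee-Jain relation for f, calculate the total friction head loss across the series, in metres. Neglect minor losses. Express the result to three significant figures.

H ≈ 8.67 m

Pipe 1: V = 2.031 m/s, Re = 3.08×10^5, ε/D = 7.11×10^-4, f = 0.01942, h_1 = f(L/D)V²/2g = 8.432 m
Pipe 2: V = 0.4447 m/s, Re = 1.44×10^5, ε/D = 1.97×10^-5, f = 0.01672, h_2 = f(L/D)V²/2g = 0.2394 m
Series → Q common, losses add: H = Σh = 8.672 m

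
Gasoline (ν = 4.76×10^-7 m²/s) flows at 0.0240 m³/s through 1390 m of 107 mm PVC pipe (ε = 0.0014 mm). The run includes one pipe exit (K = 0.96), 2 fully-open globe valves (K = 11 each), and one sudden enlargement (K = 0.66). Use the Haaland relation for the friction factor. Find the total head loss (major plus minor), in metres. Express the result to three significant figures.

V = 4Q/(πD²) = 2.669 m/s; V²/2g = 0.3631 m
Re = 6.00×10^5, ε/D = 1.31×10^-5 → f = 0.01282 (Haaland)
Major: h_f = f(L/D)·V²/2g = 0.01282·12991·0.3631 = 60.46 m
Minor: ΣK = 23.6; h_m = ΣK·V²/2g = 8.576 m
Total H_L = 60.46 + 8.576 = 69.04 m

H_L ≈ 69.0 m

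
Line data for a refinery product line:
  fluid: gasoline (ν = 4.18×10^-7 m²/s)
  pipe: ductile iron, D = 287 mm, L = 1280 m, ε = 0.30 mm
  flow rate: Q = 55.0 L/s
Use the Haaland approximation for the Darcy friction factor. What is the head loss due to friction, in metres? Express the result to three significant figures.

V = 4Q/(πD²) = 4·0.0550/(π·0.287²) = 0.8502 m/s
Re = VD/ν = 0.8502·0.287/4.18×10^-7 = 5.84×10^5 → turbulent
ε/D = 0.30/287 = 0.00105
Haaland: f = 0.02032
h_f = f(L/D)V²/(2g) = 0.02032·(1280/0.287)·0.8502²/(2·9.81) = 3.339 m

h_f ≈ 3.34 m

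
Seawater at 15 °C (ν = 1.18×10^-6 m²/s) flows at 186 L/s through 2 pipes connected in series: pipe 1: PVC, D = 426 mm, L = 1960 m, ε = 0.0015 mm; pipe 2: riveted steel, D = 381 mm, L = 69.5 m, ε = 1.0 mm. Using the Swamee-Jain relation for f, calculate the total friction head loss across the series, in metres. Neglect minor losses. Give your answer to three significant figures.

Pipe 1: V = 1.305 m/s, Re = 4.71×10^5, ε/D = 3.52×10^-6, f = 0.01329, h_1 = f(L/D)V²/2g = 5.306 m
Pipe 2: V = 1.631 m/s, Re = 5.27×10^5, ε/D = 0.00262, f = 0.02560, h_2 = f(L/D)V²/2g = 0.6335 m
Series → Q common, losses add: H = Σh = 5.939 m

H ≈ 5.94 m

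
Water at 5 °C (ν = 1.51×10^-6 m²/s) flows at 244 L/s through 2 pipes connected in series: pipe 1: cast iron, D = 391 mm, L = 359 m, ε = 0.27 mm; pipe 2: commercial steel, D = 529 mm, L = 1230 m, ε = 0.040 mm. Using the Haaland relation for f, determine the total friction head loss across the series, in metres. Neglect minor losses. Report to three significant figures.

H ≈ 5.72 m

Pipe 1: V = 2.032 m/s, Re = 5.26×10^5, ε/D = 6.91×10^-4, f = 0.01866, h_1 = f(L/D)V²/2g = 3.606 m
Pipe 2: V = 1.110 m/s, Re = 3.89×10^5, ε/D = 7.56×10^-5, f = 0.01446, h_2 = f(L/D)V²/2g = 2.112 m
Series → Q common, losses add: H = Σh = 5.718 m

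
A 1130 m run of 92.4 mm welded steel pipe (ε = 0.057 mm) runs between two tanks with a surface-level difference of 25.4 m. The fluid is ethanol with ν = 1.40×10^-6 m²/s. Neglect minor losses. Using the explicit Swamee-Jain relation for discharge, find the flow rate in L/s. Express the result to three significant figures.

Swamee-Jain (Type II): Q = -0.965·√(gD⁵h_f/L)·ln[ε/(3.7D) + √(3.17ν²L/(gD³h_f))]
√(gD⁵h_f/L) = √(9.81·0.0924⁵·25.4/1130) = 0.001219
ε/(3.7D) = 1.67×10^-4; √(3.17ν²L/(gD³h_f)) = 1.89×10^-4
Q = -0.965·0.001219·ln(3.557×10^-4) = 0.009339 m³/s
Check: V = 1.39 m/s, Re = 9.19×10^4, f = 0.02112, h_f = 25.5 m ≈ 25.4 m ✓

Q ≈ 9.34 L/s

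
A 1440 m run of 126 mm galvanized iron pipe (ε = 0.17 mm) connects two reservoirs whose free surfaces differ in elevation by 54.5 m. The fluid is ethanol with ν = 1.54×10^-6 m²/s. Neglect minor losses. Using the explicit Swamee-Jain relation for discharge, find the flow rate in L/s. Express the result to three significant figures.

Swamee-Jain (Type II): Q = -0.965·√(gD⁵h_f/L)·ln[ε/(3.7D) + √(3.17ν²L/(gD³h_f))]
√(gD⁵h_f/L) = √(9.81·0.126⁵·54.5/1440) = 0.003434
ε/(3.7D) = 3.65×10^-4; √(3.17ν²L/(gD³h_f)) = 1.01×10^-4
Q = -0.965·0.003434·ln(4.653×10^-4) = 0.02543 m³/s
Check: V = 2.04 m/s, Re = 1.67×10^5, f = 0.02269, h_f = 54.9 m ≈ 54.5 m ✓

Q ≈ 25.4 L/s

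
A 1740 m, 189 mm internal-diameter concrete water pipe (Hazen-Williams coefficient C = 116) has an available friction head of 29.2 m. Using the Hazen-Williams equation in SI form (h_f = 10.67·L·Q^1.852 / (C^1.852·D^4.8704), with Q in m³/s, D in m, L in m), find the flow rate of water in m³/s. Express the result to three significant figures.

Q ≈ 0.0445 m³/s

Rearranging: Q = [h_f·C^1.852·D^4.8704 / (10.67·L)]^(1/1.852)
Q = [29.2·116^1.852·0.189^4.8704 / (10.67·1740)]^0.540 = 0.04446 m³/s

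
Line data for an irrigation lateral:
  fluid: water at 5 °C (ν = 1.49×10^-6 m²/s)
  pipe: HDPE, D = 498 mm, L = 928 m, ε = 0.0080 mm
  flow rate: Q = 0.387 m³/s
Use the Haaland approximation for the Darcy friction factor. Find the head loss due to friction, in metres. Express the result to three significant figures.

h_f ≈ 4.74 m

V = 4Q/(πD²) = 4·0.387/(π·0.498²) = 1.987 m/s
Re = VD/ν = 1.987·0.498/1.49×10^-6 = 6.64×10^5 → turbulent
ε/D = 0.0080/498 = 1.61×10^-5
Haaland: f = 0.01265
h_f = f(L/D)V²/(2g) = 0.01265·(928/0.498)·1.987²/(2·9.81) = 4.744 m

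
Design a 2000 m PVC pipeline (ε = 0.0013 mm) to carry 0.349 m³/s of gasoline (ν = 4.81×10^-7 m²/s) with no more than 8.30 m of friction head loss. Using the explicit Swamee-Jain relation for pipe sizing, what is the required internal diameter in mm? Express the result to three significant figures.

D ≈ 484 mm

Swamee-Jain (Type III): D = 0.66·[ε^1.25·(LQ²/(gh_f))^4.75 + ν·Q^9.4·(L/(gh_f))^5.2]^0.04
LQ²/(gh_f) = 2.992; L/(gh_f) = 24.56
Term 1 = ε^1.25·(…)^4.75 = 8.00×10^-6; Term 2 = ν·Q^9.4·(…)^5.2 = 4.11×10^-4
D = 0.66·(8.00×10^-6 + 4.11×10^-4)^0.04 = 0.4836 m = 484 mm
Check: V = 1.90 m/s, Re = 1.91×10^6, f = 0.01054, h_f = 8.02 m ≈ 8.30 m ✓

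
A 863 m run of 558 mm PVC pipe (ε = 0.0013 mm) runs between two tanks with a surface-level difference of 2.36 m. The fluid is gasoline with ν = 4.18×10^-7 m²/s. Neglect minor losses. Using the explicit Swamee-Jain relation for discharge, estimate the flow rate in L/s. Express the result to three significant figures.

Swamee-Jain (Type II): Q = -0.965·√(gD⁵h_f/L)·ln[ε/(3.7D) + √(3.17ν²L/(gD³h_f))]
√(gD⁵h_f/L) = √(9.81·0.558⁵·2.36/863) = 0.03810
ε/(3.7D) = 6.30×10^-7; √(3.17ν²L/(gD³h_f)) = 1.09×10^-5
Q = -0.965·0.03810·ln(1.153×10^-5) = 0.4180 m³/s
Check: V = 1.71 m/s, Re = 2.28×10^6, f = 0.01025, h_f = 2.36 m ≈ 2.36 m ✓

Q ≈ 418 L/s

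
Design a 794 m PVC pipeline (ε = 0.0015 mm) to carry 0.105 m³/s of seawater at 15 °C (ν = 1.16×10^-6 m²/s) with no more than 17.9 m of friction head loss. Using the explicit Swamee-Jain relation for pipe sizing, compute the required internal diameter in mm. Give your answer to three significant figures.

D ≈ 224 mm

Swamee-Jain (Type III): D = 0.66·[ε^1.25·(LQ²/(gh_f))^4.75 + ν·Q^9.4·(L/(gh_f))^5.2]^0.04
LQ²/(gh_f) = 0.04985; L/(gh_f) = 4.522
Term 1 = ε^1.25·(…)^4.75 = 3.42×10^-14; Term 2 = ν·Q^9.4·(…)^5.2 = 1.87×10^-12
D = 0.66·(3.42×10^-14 + 1.87×10^-12)^0.04 = 0.2242 m = 224 mm
Check: V = 2.66 m/s, Re = 5.14×10^5, f = 0.01314, h_f = 16.8 m ≈ 17.9 m ✓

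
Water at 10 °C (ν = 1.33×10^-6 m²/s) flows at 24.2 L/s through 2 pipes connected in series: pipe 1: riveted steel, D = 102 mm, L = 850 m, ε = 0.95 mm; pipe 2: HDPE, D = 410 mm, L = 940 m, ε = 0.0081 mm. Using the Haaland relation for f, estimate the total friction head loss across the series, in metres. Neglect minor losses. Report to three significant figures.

Pipe 1: V = 2.962 m/s, Re = 2.27×10^5, ε/D = 0.00931, f = 0.03734, h_1 = f(L/D)V²/2g = 139.1 m
Pipe 2: V = 0.1833 m/s, Re = 5.65×10^4, ε/D = 1.98×10^-5, f = 0.02021, h_2 = f(L/D)V²/2g = 0.07933 m
Series → Q common, losses add: H = Σh = 139.2 m

H ≈ 139 m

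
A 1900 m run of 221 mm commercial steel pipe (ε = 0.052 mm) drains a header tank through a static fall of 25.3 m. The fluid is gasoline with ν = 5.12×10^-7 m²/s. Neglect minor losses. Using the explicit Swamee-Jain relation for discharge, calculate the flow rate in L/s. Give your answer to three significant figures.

Q ≈ 74.8 L/s

Swamee-Jain (Type II): Q = -0.965·√(gD⁵h_f/L)·ln[ε/(3.7D) + √(3.17ν²L/(gD³h_f))]
√(gD⁵h_f/L) = √(9.81·0.221⁵·25.3/1900) = 0.008298
ε/(3.7D) = 6.36×10^-5; √(3.17ν²L/(gD³h_f)) = 2.43×10^-5
Q = -0.965·0.008298·ln(8.787×10^-5) = 0.07479 m³/s
Check: V = 1.95 m/s, Re = 8.42×10^5, f = 0.01528, h_f = 25.5 m ≈ 25.3 m ✓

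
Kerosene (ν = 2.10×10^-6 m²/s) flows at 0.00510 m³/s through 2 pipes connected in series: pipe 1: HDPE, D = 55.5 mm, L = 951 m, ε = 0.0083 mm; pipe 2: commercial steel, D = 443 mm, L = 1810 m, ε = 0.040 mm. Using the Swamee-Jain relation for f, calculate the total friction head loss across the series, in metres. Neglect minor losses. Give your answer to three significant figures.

Pipe 1: V = 2.108 m/s, Re = 5.57×10^4, ε/D = 1.50×10^-4, f = 0.02090, h_1 = f(L/D)V²/2g = 81.11 m
Pipe 2: V = 0.03309 m/s, Re = 6980, ε/D = 9.03×10^-5, f = 0.03441, h_2 = f(L/D)V²/2g = 0.007846 m
Series → Q common, losses add: H = Σh = 81.12 m

H ≈ 81.1 m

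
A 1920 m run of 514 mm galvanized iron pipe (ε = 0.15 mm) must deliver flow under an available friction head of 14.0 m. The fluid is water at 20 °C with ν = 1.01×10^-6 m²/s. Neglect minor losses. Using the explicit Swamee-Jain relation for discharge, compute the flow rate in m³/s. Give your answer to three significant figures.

Q ≈ 0.452 m³/s

Swamee-Jain (Type II): Q = -0.965·√(gD⁵h_f/L)·ln[ε/(3.7D) + √(3.17ν²L/(gD³h_f))]
√(gD⁵h_f/L) = √(9.81·0.514⁵·14.0/1920) = 0.05066
ε/(3.7D) = 7.89×10^-5; √(3.17ν²L/(gD³h_f)) = 1.82×10^-5
Q = -0.965·0.05066·ln(9.712×10^-5) = 0.4517 m³/s
Check: V = 2.18 m/s, Re = 1.11×10^6, f = 0.01562, h_f = 14.1 m ≈ 14.0 m ✓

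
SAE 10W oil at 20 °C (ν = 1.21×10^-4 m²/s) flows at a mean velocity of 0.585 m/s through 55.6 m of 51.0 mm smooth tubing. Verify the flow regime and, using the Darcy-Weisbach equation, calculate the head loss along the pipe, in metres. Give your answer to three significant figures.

h_f ≈ 4.94 m

Re = VD/ν = 0.585·0.05100/1.21×10^-4 = 247 → laminar (Re < 2300)
f = 64/Re = 0.2596
h_f = f(L/D)V²/(2g) = 0.2596·(55.6/0.05100)·0.585²/(2·9.81) = 4.936 m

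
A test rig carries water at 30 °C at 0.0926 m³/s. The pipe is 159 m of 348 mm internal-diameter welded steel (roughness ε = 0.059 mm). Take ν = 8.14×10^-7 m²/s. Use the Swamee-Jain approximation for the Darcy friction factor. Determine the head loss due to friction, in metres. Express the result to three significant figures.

h_f ≈ 0.342 m

V = 4Q/(πD²) = 4·0.0926/(π·0.348²) = 0.9736 m/s
Re = VD/ν = 0.9736·0.348/8.14×10^-7 = 4.16×10^5 → turbulent
ε/D = 0.059/348 = 1.70×10^-4
Swamee-Jain: f = 0.01549
h_f = f(L/D)V²/(2g) = 0.01549·(159/0.348)·0.9736²/(2·9.81) = 0.3419 m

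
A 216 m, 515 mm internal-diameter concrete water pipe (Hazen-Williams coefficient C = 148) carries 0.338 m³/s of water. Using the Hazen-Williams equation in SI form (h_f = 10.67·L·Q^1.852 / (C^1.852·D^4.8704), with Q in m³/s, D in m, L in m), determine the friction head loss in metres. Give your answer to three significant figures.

h_f ≈ 0.749 m

h_f = 10.67·216·0.338^1.852 / (148^1.852·0.515^4.8704) = 0.7490 m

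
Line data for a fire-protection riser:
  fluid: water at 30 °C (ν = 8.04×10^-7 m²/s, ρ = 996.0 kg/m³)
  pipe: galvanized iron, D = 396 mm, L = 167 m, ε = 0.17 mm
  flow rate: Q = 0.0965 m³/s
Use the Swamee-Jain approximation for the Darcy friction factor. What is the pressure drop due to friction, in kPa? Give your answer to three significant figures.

V = 4Q/(πD²) = 4·0.0965/(π·0.396²) = 0.7835 m/s
Re = VD/ν = 0.7835·0.396/8.04×10^-7 = 3.86×10^5 → turbulent
ε/D = 0.17/396 = 4.29×10^-4
Swamee-Jain: f = 0.01759
h_f = f(L/D)V²/(2g) = 0.01759·(167/0.396)·0.7835²/(2·9.81) = 0.2321 m
Δp = ρg·h_f = 996.0·9.81·0.2321 = 2.268 kPa

Δp ≈ 2.27 kPa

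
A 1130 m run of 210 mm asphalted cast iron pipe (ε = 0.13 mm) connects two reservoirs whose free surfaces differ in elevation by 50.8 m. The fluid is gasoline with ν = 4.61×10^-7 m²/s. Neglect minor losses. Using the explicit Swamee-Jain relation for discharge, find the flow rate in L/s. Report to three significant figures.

Swamee-Jain (Type II): Q = -0.965·√(gD⁵h_f/L)·ln[ε/(3.7D) + √(3.17ν²L/(gD³h_f))]
√(gD⁵h_f/L) = √(9.81·0.210⁵·50.8/1130) = 0.01342
ε/(3.7D) = 1.67×10^-4; √(3.17ν²L/(gD³h_f)) = 1.28×10^-5
Q = -0.965·0.01342·ln(1.802×10^-4) = 0.1117 m³/s
Check: V = 3.22 m/s, Re = 1.47×10^6, f = 0.01791, h_f = 51.0 m ≈ 50.8 m ✓

Q ≈ 112 L/s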